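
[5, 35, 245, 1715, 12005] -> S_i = 5*7^i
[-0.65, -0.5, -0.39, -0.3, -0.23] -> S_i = -0.65*0.77^i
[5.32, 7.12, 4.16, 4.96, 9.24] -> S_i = Random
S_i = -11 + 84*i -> [-11, 73, 157, 241, 325]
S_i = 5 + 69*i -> [5, 74, 143, 212, 281]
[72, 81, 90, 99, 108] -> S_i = 72 + 9*i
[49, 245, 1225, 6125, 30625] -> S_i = 49*5^i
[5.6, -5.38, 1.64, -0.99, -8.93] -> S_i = Random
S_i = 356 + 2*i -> [356, 358, 360, 362, 364]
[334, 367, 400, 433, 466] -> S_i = 334 + 33*i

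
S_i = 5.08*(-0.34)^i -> [5.08, -1.73, 0.59, -0.2, 0.07]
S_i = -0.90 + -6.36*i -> [-0.9, -7.26, -13.62, -19.98, -26.34]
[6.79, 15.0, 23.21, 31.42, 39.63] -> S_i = 6.79 + 8.21*i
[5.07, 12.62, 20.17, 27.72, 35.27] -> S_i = 5.07 + 7.55*i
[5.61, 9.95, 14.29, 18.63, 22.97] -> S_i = 5.61 + 4.34*i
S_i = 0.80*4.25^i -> [0.8, 3.4, 14.45, 61.41, 261.0]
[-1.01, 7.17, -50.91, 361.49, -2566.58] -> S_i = -1.01*(-7.10)^i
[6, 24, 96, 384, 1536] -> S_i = 6*4^i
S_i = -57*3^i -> [-57, -171, -513, -1539, -4617]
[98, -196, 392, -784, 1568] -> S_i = 98*-2^i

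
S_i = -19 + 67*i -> [-19, 48, 115, 182, 249]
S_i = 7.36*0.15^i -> [7.36, 1.1, 0.17, 0.02, 0.0]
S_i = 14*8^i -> [14, 112, 896, 7168, 57344]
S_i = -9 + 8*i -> [-9, -1, 7, 15, 23]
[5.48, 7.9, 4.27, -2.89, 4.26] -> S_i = Random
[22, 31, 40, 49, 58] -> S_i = 22 + 9*i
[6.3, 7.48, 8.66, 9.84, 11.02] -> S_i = 6.30 + 1.18*i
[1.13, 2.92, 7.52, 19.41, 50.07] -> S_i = 1.13*2.58^i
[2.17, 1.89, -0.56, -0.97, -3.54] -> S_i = Random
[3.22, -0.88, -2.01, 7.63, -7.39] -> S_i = Random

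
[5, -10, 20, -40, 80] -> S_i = 5*-2^i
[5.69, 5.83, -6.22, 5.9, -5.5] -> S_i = Random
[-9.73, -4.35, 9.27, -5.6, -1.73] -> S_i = Random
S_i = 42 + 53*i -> [42, 95, 148, 201, 254]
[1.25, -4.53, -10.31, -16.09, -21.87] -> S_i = 1.25 + -5.78*i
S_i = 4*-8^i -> [4, -32, 256, -2048, 16384]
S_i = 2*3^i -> [2, 6, 18, 54, 162]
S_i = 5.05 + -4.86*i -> [5.05, 0.19, -4.67, -9.53, -14.39]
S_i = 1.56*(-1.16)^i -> [1.56, -1.81, 2.1, -2.43, 2.82]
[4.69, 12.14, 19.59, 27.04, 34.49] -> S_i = 4.69 + 7.45*i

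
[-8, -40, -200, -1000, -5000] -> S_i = -8*5^i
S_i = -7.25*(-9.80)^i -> [-7.25, 71.05, -696.29, 6823.64, -66871.69]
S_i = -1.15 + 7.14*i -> [-1.15, 5.99, 13.13, 20.27, 27.41]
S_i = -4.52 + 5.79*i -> [-4.52, 1.27, 7.06, 12.85, 18.64]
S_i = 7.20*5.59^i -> [7.2, 40.25, 224.99, 1257.67, 7030.4]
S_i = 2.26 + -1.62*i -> [2.26, 0.64, -0.98, -2.6, -4.22]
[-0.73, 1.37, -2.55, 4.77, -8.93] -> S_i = -0.73*(-1.87)^i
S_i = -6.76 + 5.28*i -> [-6.76, -1.48, 3.8, 9.08, 14.36]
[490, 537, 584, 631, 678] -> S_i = 490 + 47*i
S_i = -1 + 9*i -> [-1, 8, 17, 26, 35]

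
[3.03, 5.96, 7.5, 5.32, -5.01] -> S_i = Random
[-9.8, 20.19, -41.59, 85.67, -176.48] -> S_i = -9.80*(-2.06)^i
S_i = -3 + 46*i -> [-3, 43, 89, 135, 181]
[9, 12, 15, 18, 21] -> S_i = 9 + 3*i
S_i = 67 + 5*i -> [67, 72, 77, 82, 87]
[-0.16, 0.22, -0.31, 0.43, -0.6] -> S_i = -0.16*(-1.39)^i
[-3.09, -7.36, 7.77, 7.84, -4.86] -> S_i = Random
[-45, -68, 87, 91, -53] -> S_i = Random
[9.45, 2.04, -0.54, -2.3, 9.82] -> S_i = Random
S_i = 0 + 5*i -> [0, 5, 10, 15, 20]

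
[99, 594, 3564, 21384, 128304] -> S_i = 99*6^i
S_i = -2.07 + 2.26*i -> [-2.07, 0.19, 2.45, 4.71, 6.97]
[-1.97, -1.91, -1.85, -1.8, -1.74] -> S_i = -1.97*0.97^i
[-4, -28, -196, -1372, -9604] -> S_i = -4*7^i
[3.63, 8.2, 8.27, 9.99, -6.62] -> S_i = Random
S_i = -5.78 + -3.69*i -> [-5.78, -9.47, -13.16, -16.85, -20.54]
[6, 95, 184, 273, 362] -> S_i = 6 + 89*i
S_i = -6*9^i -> [-6, -54, -486, -4374, -39366]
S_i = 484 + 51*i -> [484, 535, 586, 637, 688]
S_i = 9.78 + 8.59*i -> [9.78, 18.37, 26.96, 35.55, 44.14]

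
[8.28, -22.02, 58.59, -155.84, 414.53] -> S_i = 8.28*(-2.66)^i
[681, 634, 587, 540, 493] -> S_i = 681 + -47*i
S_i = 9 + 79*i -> [9, 88, 167, 246, 325]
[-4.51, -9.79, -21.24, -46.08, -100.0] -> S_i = -4.51*2.17^i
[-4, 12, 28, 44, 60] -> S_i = -4 + 16*i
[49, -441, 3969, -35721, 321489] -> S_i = 49*-9^i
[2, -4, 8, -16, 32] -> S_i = 2*-2^i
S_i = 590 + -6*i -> [590, 584, 578, 572, 566]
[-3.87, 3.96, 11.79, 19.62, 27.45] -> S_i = -3.87 + 7.83*i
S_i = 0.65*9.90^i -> [0.65, 6.44, 63.71, 630.69, 6243.87]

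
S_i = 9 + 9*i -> [9, 18, 27, 36, 45]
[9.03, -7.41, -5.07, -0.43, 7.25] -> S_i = Random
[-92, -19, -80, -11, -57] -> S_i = Random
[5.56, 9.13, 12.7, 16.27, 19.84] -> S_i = 5.56 + 3.57*i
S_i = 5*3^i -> [5, 15, 45, 135, 405]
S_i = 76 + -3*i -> [76, 73, 70, 67, 64]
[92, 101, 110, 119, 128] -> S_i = 92 + 9*i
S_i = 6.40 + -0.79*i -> [6.4, 5.61, 4.82, 4.03, 3.24]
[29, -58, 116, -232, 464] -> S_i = 29*-2^i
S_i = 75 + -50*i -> [75, 25, -25, -75, -125]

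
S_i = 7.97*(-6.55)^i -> [7.97, -52.2, 341.93, -2239.66, 14669.78]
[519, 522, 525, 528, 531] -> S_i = 519 + 3*i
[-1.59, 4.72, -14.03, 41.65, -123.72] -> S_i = -1.59*(-2.97)^i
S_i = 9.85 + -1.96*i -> [9.85, 7.89, 5.93, 3.97, 2.01]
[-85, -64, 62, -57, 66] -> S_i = Random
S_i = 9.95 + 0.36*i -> [9.95, 10.31, 10.67, 11.03, 11.39]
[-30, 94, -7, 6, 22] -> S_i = Random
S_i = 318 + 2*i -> [318, 320, 322, 324, 326]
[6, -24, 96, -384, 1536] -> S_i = 6*-4^i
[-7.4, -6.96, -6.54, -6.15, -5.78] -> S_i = -7.40*0.94^i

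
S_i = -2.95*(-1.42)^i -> [-2.95, 4.19, -5.95, 8.45, -11.99]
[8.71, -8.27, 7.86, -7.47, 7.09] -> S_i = 8.71*(-0.95)^i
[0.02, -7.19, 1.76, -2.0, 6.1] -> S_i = Random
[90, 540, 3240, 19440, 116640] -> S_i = 90*6^i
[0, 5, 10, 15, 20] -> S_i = 0 + 5*i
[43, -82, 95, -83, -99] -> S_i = Random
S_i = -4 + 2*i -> [-4, -2, 0, 2, 4]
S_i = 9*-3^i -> [9, -27, 81, -243, 729]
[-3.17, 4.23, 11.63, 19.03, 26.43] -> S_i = -3.17 + 7.40*i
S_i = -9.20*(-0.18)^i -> [-9.2, 1.66, -0.3, 0.05, -0.01]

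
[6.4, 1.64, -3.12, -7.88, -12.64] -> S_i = 6.40 + -4.76*i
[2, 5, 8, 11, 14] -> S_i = 2 + 3*i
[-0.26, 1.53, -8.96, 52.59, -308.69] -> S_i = -0.26*(-5.87)^i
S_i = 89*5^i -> [89, 445, 2225, 11125, 55625]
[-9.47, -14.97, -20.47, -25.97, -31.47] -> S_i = -9.47 + -5.50*i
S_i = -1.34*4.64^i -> [-1.34, -6.22, -28.85, -133.86, -621.12]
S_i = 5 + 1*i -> [5, 6, 7, 8, 9]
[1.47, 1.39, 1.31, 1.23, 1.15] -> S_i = 1.47 + -0.08*i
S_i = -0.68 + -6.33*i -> [-0.68, -7.01, -13.34, -19.67, -26.0]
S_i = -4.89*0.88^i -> [-4.89, -4.3, -3.79, -3.33, -2.93]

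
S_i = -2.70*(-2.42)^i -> [-2.7, 6.53, -15.81, 38.27, -92.6]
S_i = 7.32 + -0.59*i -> [7.32, 6.73, 6.14, 5.55, 4.96]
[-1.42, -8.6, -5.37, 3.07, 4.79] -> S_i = Random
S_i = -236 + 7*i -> [-236, -229, -222, -215, -208]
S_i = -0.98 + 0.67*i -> [-0.98, -0.31, 0.36, 1.03, 1.7]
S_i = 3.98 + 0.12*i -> [3.98, 4.1, 4.22, 4.34, 4.46]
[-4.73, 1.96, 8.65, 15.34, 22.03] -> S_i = -4.73 + 6.69*i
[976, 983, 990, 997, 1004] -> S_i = 976 + 7*i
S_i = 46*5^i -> [46, 230, 1150, 5750, 28750]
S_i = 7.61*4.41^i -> [7.61, 33.56, 148.0, 652.68, 2878.32]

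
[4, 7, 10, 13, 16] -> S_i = 4 + 3*i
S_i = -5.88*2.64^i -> [-5.88, -15.52, -40.98, -108.19, -285.62]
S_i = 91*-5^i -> [91, -455, 2275, -11375, 56875]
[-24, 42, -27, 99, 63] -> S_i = Random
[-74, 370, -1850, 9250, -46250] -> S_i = -74*-5^i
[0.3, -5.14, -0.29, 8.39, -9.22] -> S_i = Random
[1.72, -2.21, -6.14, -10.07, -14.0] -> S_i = 1.72 + -3.93*i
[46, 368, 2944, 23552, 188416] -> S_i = 46*8^i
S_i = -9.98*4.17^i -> [-9.98, -41.62, -173.54, -723.67, -3017.69]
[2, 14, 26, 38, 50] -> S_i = 2 + 12*i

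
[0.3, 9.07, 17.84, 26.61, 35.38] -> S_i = 0.30 + 8.77*i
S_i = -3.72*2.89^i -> [-3.72, -10.75, -31.07, -89.79, -259.5]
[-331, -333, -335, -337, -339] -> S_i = -331 + -2*i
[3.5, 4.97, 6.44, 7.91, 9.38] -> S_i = 3.50 + 1.47*i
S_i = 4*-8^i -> [4, -32, 256, -2048, 16384]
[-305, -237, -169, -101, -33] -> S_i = -305 + 68*i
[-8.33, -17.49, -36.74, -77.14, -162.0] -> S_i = -8.33*2.10^i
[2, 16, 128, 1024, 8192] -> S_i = 2*8^i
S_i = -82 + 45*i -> [-82, -37, 8, 53, 98]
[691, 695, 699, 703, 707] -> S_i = 691 + 4*i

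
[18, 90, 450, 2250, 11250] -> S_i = 18*5^i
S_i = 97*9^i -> [97, 873, 7857, 70713, 636417]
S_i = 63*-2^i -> [63, -126, 252, -504, 1008]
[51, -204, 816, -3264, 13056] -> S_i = 51*-4^i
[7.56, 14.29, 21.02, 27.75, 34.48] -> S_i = 7.56 + 6.73*i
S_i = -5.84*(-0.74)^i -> [-5.84, 4.32, -3.2, 2.37, -1.75]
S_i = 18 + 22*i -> [18, 40, 62, 84, 106]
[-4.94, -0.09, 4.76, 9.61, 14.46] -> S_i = -4.94 + 4.85*i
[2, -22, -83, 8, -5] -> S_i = Random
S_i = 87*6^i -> [87, 522, 3132, 18792, 112752]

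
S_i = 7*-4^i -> [7, -28, 112, -448, 1792]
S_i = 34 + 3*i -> [34, 37, 40, 43, 46]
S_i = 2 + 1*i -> [2, 3, 4, 5, 6]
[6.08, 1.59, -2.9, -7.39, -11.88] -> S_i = 6.08 + -4.49*i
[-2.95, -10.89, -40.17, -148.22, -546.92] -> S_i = -2.95*3.69^i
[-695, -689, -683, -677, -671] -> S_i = -695 + 6*i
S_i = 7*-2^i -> [7, -14, 28, -56, 112]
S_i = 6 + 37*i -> [6, 43, 80, 117, 154]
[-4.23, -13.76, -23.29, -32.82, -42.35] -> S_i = -4.23 + -9.53*i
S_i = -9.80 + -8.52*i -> [-9.8, -18.32, -26.84, -35.36, -43.88]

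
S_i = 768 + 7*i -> [768, 775, 782, 789, 796]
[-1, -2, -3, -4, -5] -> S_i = -1 + -1*i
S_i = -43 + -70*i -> [-43, -113, -183, -253, -323]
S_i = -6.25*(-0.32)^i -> [-6.25, 2.0, -0.64, 0.2, -0.07]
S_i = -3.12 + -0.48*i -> [-3.12, -3.6, -4.08, -4.56, -5.04]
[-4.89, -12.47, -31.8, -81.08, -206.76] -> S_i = -4.89*2.55^i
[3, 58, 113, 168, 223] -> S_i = 3 + 55*i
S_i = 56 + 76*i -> [56, 132, 208, 284, 360]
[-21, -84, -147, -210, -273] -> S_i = -21 + -63*i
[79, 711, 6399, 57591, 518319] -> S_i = 79*9^i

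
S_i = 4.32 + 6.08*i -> [4.32, 10.4, 16.48, 22.56, 28.64]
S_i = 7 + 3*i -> [7, 10, 13, 16, 19]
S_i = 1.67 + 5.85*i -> [1.67, 7.52, 13.37, 19.22, 25.07]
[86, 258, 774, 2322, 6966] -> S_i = 86*3^i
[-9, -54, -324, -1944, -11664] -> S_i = -9*6^i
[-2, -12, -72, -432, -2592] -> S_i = -2*6^i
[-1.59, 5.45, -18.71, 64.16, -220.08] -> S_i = -1.59*(-3.43)^i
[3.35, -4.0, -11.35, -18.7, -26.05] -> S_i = 3.35 + -7.35*i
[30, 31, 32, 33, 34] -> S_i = 30 + 1*i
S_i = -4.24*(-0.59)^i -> [-4.24, 2.5, -1.48, 0.87, -0.51]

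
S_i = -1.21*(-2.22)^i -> [-1.21, 2.69, -5.96, 13.24, -29.39]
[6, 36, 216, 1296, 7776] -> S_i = 6*6^i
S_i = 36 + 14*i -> [36, 50, 64, 78, 92]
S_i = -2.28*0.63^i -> [-2.28, -1.44, -0.9, -0.57, -0.36]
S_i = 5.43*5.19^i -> [5.43, 28.18, 146.26, 759.11, 3939.76]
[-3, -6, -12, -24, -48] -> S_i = -3*2^i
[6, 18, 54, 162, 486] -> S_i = 6*3^i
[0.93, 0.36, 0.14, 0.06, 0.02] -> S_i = 0.93*0.39^i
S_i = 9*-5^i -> [9, -45, 225, -1125, 5625]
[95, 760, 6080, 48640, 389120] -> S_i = 95*8^i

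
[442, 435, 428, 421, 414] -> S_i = 442 + -7*i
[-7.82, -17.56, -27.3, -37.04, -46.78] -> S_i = -7.82 + -9.74*i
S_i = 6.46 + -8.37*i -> [6.46, -1.91, -10.28, -18.65, -27.02]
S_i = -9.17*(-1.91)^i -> [-9.17, 17.51, -33.45, 63.9, -122.04]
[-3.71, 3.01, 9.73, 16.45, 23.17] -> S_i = -3.71 + 6.72*i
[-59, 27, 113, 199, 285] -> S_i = -59 + 86*i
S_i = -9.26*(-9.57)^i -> [-9.26, 88.62, -848.08, 8116.09, -77670.97]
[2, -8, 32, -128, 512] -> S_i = 2*-4^i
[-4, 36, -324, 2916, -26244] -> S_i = -4*-9^i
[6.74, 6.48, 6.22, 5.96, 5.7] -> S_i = 6.74 + -0.26*i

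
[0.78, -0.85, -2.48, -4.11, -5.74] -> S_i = 0.78 + -1.63*i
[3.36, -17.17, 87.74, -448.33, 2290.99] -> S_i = 3.36*(-5.11)^i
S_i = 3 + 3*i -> [3, 6, 9, 12, 15]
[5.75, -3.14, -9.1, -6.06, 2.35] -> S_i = Random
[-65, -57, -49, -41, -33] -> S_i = -65 + 8*i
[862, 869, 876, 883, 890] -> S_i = 862 + 7*i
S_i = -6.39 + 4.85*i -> [-6.39, -1.54, 3.31, 8.16, 13.01]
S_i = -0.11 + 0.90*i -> [-0.11, 0.79, 1.69, 2.59, 3.49]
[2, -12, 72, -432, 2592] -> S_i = 2*-6^i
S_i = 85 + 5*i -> [85, 90, 95, 100, 105]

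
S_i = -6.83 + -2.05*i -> [-6.83, -8.88, -10.93, -12.98, -15.03]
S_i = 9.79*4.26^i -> [9.79, 41.71, 177.67, 756.85, 3224.19]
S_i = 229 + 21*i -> [229, 250, 271, 292, 313]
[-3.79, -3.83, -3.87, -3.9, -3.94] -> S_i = -3.79*1.01^i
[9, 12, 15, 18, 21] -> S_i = 9 + 3*i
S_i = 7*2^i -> [7, 14, 28, 56, 112]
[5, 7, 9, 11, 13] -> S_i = 5 + 2*i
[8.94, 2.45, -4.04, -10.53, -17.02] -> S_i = 8.94 + -6.49*i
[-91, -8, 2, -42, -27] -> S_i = Random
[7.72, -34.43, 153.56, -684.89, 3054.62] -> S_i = 7.72*(-4.46)^i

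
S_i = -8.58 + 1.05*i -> [-8.58, -7.53, -6.48, -5.43, -4.38]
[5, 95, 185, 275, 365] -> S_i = 5 + 90*i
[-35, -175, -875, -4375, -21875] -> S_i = -35*5^i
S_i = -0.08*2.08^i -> [-0.08, -0.17, -0.35, -0.72, -1.5]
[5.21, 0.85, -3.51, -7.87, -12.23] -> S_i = 5.21 + -4.36*i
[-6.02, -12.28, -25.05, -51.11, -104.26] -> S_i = -6.02*2.04^i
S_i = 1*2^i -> [1, 2, 4, 8, 16]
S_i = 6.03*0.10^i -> [6.03, 0.6, 0.06, 0.01, 0.0]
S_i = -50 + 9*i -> [-50, -41, -32, -23, -14]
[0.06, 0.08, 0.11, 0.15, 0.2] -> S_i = 0.06*1.35^i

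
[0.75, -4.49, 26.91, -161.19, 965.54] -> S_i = 0.75*(-5.99)^i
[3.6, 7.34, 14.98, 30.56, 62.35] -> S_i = 3.60*2.04^i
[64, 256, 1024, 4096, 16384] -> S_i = 64*4^i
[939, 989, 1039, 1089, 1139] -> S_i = 939 + 50*i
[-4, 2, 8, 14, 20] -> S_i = -4 + 6*i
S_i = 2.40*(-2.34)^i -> [2.4, -5.62, 13.14, -30.75, 71.96]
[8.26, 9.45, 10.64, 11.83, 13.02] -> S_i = 8.26 + 1.19*i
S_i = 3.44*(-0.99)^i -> [3.44, -3.41, 3.37, -3.34, 3.3]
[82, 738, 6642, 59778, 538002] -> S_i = 82*9^i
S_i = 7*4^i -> [7, 28, 112, 448, 1792]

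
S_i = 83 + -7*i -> [83, 76, 69, 62, 55]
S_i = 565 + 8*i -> [565, 573, 581, 589, 597]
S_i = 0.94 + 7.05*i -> [0.94, 7.99, 15.04, 22.09, 29.14]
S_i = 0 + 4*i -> [0, 4, 8, 12, 16]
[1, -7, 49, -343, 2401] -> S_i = 1*-7^i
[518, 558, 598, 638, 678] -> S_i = 518 + 40*i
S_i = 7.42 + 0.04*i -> [7.42, 7.46, 7.5, 7.54, 7.58]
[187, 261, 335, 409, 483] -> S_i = 187 + 74*i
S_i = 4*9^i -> [4, 36, 324, 2916, 26244]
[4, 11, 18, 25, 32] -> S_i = 4 + 7*i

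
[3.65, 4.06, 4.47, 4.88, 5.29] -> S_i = 3.65 + 0.41*i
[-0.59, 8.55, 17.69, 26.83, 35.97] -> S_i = -0.59 + 9.14*i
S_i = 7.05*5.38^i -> [7.05, 37.93, 204.06, 1097.83, 5906.34]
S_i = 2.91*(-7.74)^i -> [2.91, -22.52, 174.33, -1349.32, 10443.76]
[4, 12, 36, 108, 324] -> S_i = 4*3^i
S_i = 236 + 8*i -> [236, 244, 252, 260, 268]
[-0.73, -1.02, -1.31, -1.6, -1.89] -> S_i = -0.73 + -0.29*i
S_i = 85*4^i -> [85, 340, 1360, 5440, 21760]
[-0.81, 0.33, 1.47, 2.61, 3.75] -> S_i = -0.81 + 1.14*i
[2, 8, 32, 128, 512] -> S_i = 2*4^i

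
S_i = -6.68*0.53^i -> [-6.68, -3.54, -1.88, -0.99, -0.53]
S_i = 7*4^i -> [7, 28, 112, 448, 1792]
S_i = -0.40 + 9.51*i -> [-0.4, 9.11, 18.62, 28.13, 37.64]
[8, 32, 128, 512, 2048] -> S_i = 8*4^i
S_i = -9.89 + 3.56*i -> [-9.89, -6.33, -2.77, 0.79, 4.35]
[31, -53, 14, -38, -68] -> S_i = Random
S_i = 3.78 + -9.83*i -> [3.78, -6.05, -15.88, -25.71, -35.54]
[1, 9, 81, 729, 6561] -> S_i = 1*9^i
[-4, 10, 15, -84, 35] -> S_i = Random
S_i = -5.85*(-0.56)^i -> [-5.85, 3.28, -1.83, 1.03, -0.58]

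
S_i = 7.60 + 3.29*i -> [7.6, 10.89, 14.18, 17.47, 20.76]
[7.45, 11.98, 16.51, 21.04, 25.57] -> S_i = 7.45 + 4.53*i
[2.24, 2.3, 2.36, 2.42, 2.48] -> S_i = 2.24 + 0.06*i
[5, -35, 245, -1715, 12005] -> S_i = 5*-7^i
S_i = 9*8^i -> [9, 72, 576, 4608, 36864]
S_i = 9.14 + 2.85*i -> [9.14, 11.99, 14.84, 17.69, 20.54]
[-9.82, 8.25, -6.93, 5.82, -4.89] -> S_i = -9.82*(-0.84)^i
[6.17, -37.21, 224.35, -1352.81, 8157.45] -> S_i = 6.17*(-6.03)^i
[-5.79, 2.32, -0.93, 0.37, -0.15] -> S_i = -5.79*(-0.40)^i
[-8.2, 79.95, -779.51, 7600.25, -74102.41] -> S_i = -8.20*(-9.75)^i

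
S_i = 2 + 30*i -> [2, 32, 62, 92, 122]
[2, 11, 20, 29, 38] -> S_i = 2 + 9*i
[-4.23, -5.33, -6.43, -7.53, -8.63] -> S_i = -4.23 + -1.10*i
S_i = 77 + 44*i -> [77, 121, 165, 209, 253]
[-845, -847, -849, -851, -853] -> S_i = -845 + -2*i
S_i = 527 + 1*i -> [527, 528, 529, 530, 531]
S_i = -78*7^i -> [-78, -546, -3822, -26754, -187278]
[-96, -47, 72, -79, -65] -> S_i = Random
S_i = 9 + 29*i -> [9, 38, 67, 96, 125]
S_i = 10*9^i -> [10, 90, 810, 7290, 65610]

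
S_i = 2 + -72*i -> [2, -70, -142, -214, -286]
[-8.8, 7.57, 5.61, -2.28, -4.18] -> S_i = Random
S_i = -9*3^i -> [-9, -27, -81, -243, -729]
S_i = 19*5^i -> [19, 95, 475, 2375, 11875]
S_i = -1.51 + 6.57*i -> [-1.51, 5.06, 11.63, 18.2, 24.77]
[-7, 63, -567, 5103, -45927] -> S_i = -7*-9^i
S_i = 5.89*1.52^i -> [5.89, 8.95, 13.61, 20.68, 31.44]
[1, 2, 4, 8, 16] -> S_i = 1*2^i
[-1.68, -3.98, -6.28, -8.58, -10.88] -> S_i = -1.68 + -2.30*i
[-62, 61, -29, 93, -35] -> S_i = Random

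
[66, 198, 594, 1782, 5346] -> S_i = 66*3^i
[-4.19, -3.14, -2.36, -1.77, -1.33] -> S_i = -4.19*0.75^i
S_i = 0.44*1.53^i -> [0.44, 0.67, 1.03, 1.58, 2.41]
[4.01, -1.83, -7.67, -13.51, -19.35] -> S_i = 4.01 + -5.84*i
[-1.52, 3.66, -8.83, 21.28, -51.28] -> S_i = -1.52*(-2.41)^i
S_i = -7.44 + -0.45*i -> [-7.44, -7.89, -8.34, -8.79, -9.24]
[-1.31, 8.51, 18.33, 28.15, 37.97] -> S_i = -1.31 + 9.82*i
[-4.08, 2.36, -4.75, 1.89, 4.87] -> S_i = Random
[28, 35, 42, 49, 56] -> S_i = 28 + 7*i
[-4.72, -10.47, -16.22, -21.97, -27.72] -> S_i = -4.72 + -5.75*i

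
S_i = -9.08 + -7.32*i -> [-9.08, -16.4, -23.72, -31.04, -38.36]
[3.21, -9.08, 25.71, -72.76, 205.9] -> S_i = 3.21*(-2.83)^i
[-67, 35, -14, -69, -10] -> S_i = Random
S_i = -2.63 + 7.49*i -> [-2.63, 4.86, 12.35, 19.84, 27.33]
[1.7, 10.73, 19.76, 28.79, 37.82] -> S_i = 1.70 + 9.03*i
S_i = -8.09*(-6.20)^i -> [-8.09, 50.16, -310.98, 1928.07, -11954.06]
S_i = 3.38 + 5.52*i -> [3.38, 8.9, 14.42, 19.94, 25.46]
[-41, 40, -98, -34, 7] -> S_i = Random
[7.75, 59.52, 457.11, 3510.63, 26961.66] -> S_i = 7.75*7.68^i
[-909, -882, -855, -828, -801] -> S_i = -909 + 27*i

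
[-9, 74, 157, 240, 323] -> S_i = -9 + 83*i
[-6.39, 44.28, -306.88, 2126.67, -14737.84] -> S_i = -6.39*(-6.93)^i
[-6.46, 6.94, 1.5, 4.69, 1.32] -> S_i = Random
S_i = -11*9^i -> [-11, -99, -891, -8019, -72171]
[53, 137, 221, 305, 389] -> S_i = 53 + 84*i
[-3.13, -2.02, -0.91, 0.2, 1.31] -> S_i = -3.13 + 1.11*i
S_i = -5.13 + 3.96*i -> [-5.13, -1.17, 2.79, 6.75, 10.71]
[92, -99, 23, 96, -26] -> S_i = Random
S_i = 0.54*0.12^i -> [0.54, 0.06, 0.01, 0.0, 0.0]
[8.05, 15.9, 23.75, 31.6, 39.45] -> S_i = 8.05 + 7.85*i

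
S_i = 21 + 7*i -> [21, 28, 35, 42, 49]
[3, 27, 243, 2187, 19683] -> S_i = 3*9^i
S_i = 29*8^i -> [29, 232, 1856, 14848, 118784]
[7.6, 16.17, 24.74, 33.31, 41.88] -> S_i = 7.60 + 8.57*i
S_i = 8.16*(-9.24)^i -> [8.16, -75.4, 696.68, -6437.33, 59480.97]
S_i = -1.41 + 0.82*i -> [-1.41, -0.59, 0.23, 1.05, 1.87]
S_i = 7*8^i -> [7, 56, 448, 3584, 28672]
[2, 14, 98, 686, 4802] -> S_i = 2*7^i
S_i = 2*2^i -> [2, 4, 8, 16, 32]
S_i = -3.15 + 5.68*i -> [-3.15, 2.53, 8.21, 13.89, 19.57]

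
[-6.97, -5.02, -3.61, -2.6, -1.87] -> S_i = -6.97*0.72^i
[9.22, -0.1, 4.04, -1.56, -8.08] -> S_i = Random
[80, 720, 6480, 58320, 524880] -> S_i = 80*9^i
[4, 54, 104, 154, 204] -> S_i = 4 + 50*i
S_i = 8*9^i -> [8, 72, 648, 5832, 52488]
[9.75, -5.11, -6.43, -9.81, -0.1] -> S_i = Random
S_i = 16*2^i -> [16, 32, 64, 128, 256]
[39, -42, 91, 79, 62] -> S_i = Random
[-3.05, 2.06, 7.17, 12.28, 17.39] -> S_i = -3.05 + 5.11*i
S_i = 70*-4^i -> [70, -280, 1120, -4480, 17920]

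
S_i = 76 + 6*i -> [76, 82, 88, 94, 100]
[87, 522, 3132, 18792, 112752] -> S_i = 87*6^i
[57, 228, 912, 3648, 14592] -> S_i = 57*4^i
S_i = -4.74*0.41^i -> [-4.74, -1.94, -0.8, -0.33, -0.13]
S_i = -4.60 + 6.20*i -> [-4.6, 1.6, 7.8, 14.0, 20.2]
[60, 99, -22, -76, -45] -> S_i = Random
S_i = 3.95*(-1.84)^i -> [3.95, -7.27, 13.37, -24.61, 45.28]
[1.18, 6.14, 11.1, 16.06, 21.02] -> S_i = 1.18 + 4.96*i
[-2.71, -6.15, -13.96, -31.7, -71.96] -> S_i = -2.71*2.27^i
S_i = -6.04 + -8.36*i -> [-6.04, -14.4, -22.76, -31.12, -39.48]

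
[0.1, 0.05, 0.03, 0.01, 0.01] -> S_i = 0.10*0.52^i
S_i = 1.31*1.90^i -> [1.31, 2.49, 4.73, 8.99, 17.07]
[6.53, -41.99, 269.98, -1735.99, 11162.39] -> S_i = 6.53*(-6.43)^i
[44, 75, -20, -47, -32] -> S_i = Random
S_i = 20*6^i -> [20, 120, 720, 4320, 25920]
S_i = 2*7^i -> [2, 14, 98, 686, 4802]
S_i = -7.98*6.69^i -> [-7.98, -53.39, -357.15, -2389.36, -15984.81]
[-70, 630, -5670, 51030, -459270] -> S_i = -70*-9^i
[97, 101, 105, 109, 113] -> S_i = 97 + 4*i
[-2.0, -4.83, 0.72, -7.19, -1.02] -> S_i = Random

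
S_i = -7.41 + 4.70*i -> [-7.41, -2.71, 1.99, 6.69, 11.39]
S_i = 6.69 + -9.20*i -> [6.69, -2.51, -11.71, -20.91, -30.11]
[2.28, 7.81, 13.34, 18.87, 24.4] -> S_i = 2.28 + 5.53*i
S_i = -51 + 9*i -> [-51, -42, -33, -24, -15]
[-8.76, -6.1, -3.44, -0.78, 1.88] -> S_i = -8.76 + 2.66*i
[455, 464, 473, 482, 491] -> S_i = 455 + 9*i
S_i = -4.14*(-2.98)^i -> [-4.14, 12.34, -36.76, 109.56, -326.49]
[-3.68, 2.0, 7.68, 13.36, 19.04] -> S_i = -3.68 + 5.68*i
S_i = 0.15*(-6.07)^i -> [0.15, -0.91, 5.53, -33.55, 203.63]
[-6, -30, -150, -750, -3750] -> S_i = -6*5^i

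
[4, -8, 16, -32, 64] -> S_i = 4*-2^i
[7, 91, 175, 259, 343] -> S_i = 7 + 84*i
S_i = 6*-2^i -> [6, -12, 24, -48, 96]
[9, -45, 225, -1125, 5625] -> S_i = 9*-5^i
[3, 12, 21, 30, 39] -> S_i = 3 + 9*i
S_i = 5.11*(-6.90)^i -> [5.11, -35.26, 243.29, -1678.68, 11582.9]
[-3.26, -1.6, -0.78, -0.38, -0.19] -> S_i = -3.26*0.49^i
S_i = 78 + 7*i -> [78, 85, 92, 99, 106]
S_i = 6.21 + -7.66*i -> [6.21, -1.45, -9.11, -16.77, -24.43]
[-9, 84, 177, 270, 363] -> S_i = -9 + 93*i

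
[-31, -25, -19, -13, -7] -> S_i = -31 + 6*i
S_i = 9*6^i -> [9, 54, 324, 1944, 11664]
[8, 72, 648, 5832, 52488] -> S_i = 8*9^i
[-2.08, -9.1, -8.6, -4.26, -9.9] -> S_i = Random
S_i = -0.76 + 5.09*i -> [-0.76, 4.33, 9.42, 14.51, 19.6]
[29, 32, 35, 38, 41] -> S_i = 29 + 3*i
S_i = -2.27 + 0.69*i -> [-2.27, -1.58, -0.89, -0.2, 0.49]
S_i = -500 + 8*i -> [-500, -492, -484, -476, -468]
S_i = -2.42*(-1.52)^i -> [-2.42, 3.68, -5.59, 8.5, -12.92]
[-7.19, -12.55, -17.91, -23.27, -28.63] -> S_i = -7.19 + -5.36*i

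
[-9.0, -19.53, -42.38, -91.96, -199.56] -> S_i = -9.00*2.17^i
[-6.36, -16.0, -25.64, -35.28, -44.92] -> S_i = -6.36 + -9.64*i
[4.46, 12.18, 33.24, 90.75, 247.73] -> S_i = 4.46*2.73^i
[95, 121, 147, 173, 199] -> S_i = 95 + 26*i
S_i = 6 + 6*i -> [6, 12, 18, 24, 30]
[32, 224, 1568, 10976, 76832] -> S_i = 32*7^i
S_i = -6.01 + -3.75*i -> [-6.01, -9.76, -13.51, -17.26, -21.01]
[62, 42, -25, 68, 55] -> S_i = Random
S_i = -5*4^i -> [-5, -20, -80, -320, -1280]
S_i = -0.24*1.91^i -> [-0.24, -0.46, -0.88, -1.67, -3.19]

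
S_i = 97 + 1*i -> [97, 98, 99, 100, 101]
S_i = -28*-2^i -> [-28, 56, -112, 224, -448]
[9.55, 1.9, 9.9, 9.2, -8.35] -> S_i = Random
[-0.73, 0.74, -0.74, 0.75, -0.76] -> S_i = -0.73*(-1.01)^i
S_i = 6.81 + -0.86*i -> [6.81, 5.95, 5.09, 4.23, 3.37]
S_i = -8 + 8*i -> [-8, 0, 8, 16, 24]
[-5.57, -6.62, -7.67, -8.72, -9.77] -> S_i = -5.57 + -1.05*i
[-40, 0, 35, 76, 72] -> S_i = Random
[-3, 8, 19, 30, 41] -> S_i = -3 + 11*i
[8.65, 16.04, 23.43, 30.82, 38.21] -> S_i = 8.65 + 7.39*i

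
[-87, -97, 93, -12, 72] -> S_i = Random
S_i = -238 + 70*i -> [-238, -168, -98, -28, 42]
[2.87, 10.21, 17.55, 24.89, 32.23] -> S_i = 2.87 + 7.34*i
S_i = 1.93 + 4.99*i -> [1.93, 6.92, 11.91, 16.9, 21.89]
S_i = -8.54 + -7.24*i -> [-8.54, -15.78, -23.02, -30.26, -37.5]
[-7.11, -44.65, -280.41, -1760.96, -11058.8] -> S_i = -7.11*6.28^i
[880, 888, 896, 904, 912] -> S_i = 880 + 8*i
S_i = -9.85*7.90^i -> [-9.85, -77.82, -614.74, -4856.43, -38365.83]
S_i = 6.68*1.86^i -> [6.68, 12.42, 23.11, 42.98, 79.95]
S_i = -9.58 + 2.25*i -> [-9.58, -7.33, -5.08, -2.83, -0.58]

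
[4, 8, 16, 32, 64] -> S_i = 4*2^i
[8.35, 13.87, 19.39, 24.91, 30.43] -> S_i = 8.35 + 5.52*i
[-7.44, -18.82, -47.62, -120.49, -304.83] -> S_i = -7.44*2.53^i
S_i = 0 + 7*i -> [0, 7, 14, 21, 28]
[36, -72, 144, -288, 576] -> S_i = 36*-2^i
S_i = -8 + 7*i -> [-8, -1, 6, 13, 20]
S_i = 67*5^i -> [67, 335, 1675, 8375, 41875]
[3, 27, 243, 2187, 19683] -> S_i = 3*9^i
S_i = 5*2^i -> [5, 10, 20, 40, 80]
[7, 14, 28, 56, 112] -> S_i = 7*2^i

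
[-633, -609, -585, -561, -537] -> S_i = -633 + 24*i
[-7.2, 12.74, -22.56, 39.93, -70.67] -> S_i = -7.20*(-1.77)^i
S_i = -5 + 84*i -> [-5, 79, 163, 247, 331]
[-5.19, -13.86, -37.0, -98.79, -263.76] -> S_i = -5.19*2.67^i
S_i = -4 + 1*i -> [-4, -3, -2, -1, 0]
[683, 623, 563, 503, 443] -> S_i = 683 + -60*i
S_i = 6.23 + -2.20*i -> [6.23, 4.03, 1.83, -0.37, -2.57]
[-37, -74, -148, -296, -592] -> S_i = -37*2^i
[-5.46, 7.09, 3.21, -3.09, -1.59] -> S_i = Random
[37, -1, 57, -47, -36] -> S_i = Random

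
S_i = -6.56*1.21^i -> [-6.56, -7.94, -9.6, -11.62, -14.06]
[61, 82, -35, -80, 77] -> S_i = Random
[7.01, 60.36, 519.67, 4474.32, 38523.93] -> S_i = 7.01*8.61^i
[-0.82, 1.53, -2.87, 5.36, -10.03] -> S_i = -0.82*(-1.87)^i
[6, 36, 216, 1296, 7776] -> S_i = 6*6^i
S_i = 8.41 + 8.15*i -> [8.41, 16.56, 24.71, 32.86, 41.01]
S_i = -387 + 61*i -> [-387, -326, -265, -204, -143]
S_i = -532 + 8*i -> [-532, -524, -516, -508, -500]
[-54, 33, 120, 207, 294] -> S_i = -54 + 87*i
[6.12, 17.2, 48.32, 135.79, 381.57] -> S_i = 6.12*2.81^i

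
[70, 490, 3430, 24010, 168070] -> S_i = 70*7^i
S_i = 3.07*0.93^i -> [3.07, 2.86, 2.66, 2.47, 2.3]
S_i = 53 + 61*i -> [53, 114, 175, 236, 297]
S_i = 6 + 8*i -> [6, 14, 22, 30, 38]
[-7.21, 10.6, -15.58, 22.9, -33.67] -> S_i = -7.21*(-1.47)^i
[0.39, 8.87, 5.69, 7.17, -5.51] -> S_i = Random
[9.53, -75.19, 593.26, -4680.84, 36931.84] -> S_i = 9.53*(-7.89)^i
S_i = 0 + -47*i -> [0, -47, -94, -141, -188]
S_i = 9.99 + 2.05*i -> [9.99, 12.04, 14.09, 16.14, 18.19]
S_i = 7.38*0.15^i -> [7.38, 1.11, 0.17, 0.02, 0.0]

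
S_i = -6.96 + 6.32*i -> [-6.96, -0.64, 5.68, 12.0, 18.32]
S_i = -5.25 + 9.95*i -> [-5.25, 4.7, 14.65, 24.6, 34.55]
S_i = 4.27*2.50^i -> [4.27, 10.68, 26.69, 66.72, 166.8]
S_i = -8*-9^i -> [-8, 72, -648, 5832, -52488]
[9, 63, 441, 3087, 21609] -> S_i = 9*7^i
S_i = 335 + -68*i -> [335, 267, 199, 131, 63]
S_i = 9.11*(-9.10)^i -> [9.11, -82.9, 754.4, -6865.03, 62471.79]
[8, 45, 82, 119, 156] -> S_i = 8 + 37*i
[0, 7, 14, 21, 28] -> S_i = 0 + 7*i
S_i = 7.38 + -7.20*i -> [7.38, 0.18, -7.02, -14.22, -21.42]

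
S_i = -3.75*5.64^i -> [-3.75, -21.15, -119.29, -672.77, -3794.44]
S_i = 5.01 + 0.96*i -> [5.01, 5.97, 6.93, 7.89, 8.85]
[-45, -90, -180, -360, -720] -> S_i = -45*2^i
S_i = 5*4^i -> [5, 20, 80, 320, 1280]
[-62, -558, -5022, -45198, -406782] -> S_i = -62*9^i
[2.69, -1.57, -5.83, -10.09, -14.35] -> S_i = 2.69 + -4.26*i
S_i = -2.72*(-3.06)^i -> [-2.72, 8.32, -25.47, 77.94, -238.48]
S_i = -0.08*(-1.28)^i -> [-0.08, 0.1, -0.13, 0.17, -0.21]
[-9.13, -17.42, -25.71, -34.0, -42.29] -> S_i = -9.13 + -8.29*i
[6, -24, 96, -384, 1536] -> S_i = 6*-4^i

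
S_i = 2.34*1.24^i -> [2.34, 2.9, 3.6, 4.46, 5.53]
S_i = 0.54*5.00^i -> [0.54, 2.7, 13.5, 67.5, 337.5]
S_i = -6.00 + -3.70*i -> [-6.0, -9.7, -13.4, -17.1, -20.8]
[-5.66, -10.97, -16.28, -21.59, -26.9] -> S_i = -5.66 + -5.31*i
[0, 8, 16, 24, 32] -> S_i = 0 + 8*i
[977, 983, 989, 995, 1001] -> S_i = 977 + 6*i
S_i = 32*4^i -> [32, 128, 512, 2048, 8192]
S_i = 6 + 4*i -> [6, 10, 14, 18, 22]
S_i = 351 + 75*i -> [351, 426, 501, 576, 651]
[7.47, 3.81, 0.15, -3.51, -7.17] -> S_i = 7.47 + -3.66*i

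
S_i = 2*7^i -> [2, 14, 98, 686, 4802]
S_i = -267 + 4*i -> [-267, -263, -259, -255, -251]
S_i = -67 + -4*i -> [-67, -71, -75, -79, -83]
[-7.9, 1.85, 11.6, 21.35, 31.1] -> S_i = -7.90 + 9.75*i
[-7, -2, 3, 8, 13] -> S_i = -7 + 5*i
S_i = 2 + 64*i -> [2, 66, 130, 194, 258]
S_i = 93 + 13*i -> [93, 106, 119, 132, 145]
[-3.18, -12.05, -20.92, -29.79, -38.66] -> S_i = -3.18 + -8.87*i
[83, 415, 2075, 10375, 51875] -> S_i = 83*5^i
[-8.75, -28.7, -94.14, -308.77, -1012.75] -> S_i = -8.75*3.28^i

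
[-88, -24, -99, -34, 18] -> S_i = Random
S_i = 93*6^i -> [93, 558, 3348, 20088, 120528]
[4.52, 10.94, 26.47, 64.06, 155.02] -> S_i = 4.52*2.42^i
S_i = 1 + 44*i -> [1, 45, 89, 133, 177]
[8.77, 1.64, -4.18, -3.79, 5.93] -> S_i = Random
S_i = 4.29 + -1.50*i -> [4.29, 2.79, 1.29, -0.21, -1.71]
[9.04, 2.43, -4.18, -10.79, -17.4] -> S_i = 9.04 + -6.61*i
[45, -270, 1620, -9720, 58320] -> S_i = 45*-6^i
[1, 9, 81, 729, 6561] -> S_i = 1*9^i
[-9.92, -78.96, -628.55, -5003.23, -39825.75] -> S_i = -9.92*7.96^i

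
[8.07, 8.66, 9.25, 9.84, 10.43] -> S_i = 8.07 + 0.59*i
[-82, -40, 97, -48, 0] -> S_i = Random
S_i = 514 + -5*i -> [514, 509, 504, 499, 494]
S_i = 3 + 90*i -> [3, 93, 183, 273, 363]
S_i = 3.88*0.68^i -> [3.88, 2.64, 1.79, 1.22, 0.83]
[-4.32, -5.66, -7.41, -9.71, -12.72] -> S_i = -4.32*1.31^i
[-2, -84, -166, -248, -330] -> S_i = -2 + -82*i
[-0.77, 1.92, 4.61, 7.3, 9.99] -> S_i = -0.77 + 2.69*i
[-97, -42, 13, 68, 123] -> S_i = -97 + 55*i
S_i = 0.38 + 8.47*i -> [0.38, 8.85, 17.32, 25.79, 34.26]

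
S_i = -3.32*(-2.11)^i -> [-3.32, 7.01, -14.78, 31.19, -65.81]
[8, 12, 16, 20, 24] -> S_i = 8 + 4*i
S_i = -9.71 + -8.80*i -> [-9.71, -18.51, -27.31, -36.11, -44.91]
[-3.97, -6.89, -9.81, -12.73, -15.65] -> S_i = -3.97 + -2.92*i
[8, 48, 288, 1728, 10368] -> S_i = 8*6^i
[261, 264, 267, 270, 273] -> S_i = 261 + 3*i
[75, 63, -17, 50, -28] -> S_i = Random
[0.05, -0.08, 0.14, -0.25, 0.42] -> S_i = 0.05*(-1.70)^i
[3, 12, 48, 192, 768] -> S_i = 3*4^i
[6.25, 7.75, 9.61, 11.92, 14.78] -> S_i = 6.25*1.24^i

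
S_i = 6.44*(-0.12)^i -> [6.44, -0.77, 0.09, -0.01, 0.0]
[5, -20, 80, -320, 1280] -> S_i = 5*-4^i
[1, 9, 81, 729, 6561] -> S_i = 1*9^i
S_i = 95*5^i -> [95, 475, 2375, 11875, 59375]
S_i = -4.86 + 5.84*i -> [-4.86, 0.98, 6.82, 12.66, 18.5]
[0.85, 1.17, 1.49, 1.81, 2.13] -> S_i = 0.85 + 0.32*i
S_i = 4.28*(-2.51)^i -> [4.28, -10.74, 26.96, -67.68, 169.88]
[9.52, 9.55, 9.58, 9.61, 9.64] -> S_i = 9.52 + 0.03*i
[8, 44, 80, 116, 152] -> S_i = 8 + 36*i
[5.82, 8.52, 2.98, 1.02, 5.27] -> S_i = Random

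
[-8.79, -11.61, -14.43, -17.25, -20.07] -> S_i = -8.79 + -2.82*i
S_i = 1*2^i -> [1, 2, 4, 8, 16]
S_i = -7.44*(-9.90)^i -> [-7.44, 73.66, -729.19, 7219.02, -71468.34]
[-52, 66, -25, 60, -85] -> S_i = Random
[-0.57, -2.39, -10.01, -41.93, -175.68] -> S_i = -0.57*4.19^i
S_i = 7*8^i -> [7, 56, 448, 3584, 28672]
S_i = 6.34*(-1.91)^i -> [6.34, -12.11, 23.13, -44.18, 84.38]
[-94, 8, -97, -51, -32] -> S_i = Random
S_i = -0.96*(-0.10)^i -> [-0.96, 0.1, -0.01, 0.0, -0.0]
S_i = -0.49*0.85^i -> [-0.49, -0.42, -0.35, -0.3, -0.26]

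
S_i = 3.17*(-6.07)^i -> [3.17, -19.24, 116.8, -708.97, 4303.42]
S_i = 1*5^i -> [1, 5, 25, 125, 625]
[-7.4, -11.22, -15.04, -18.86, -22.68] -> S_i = -7.40 + -3.82*i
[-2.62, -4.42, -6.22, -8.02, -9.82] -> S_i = -2.62 + -1.80*i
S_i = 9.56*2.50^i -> [9.56, 23.9, 59.75, 149.38, 373.44]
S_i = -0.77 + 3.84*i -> [-0.77, 3.07, 6.91, 10.75, 14.59]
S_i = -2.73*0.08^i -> [-2.73, -0.22, -0.02, -0.0, -0.0]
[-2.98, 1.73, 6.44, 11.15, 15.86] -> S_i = -2.98 + 4.71*i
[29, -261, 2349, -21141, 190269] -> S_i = 29*-9^i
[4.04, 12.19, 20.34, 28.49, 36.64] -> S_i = 4.04 + 8.15*i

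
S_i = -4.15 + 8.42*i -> [-4.15, 4.27, 12.69, 21.11, 29.53]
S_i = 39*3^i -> [39, 117, 351, 1053, 3159]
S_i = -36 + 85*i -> [-36, 49, 134, 219, 304]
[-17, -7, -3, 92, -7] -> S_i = Random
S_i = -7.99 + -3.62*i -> [-7.99, -11.61, -15.23, -18.85, -22.47]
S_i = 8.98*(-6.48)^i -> [8.98, -58.19, 377.07, -2443.44, 15833.48]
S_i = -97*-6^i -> [-97, 582, -3492, 20952, -125712]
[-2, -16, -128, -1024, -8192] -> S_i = -2*8^i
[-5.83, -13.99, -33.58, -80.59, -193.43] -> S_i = -5.83*2.40^i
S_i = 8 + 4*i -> [8, 12, 16, 20, 24]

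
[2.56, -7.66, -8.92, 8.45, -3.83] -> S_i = Random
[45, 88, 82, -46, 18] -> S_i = Random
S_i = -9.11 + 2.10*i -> [-9.11, -7.01, -4.91, -2.81, -0.71]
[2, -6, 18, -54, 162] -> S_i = 2*-3^i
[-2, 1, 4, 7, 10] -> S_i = -2 + 3*i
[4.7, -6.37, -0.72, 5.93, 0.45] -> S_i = Random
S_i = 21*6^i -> [21, 126, 756, 4536, 27216]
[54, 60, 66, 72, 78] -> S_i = 54 + 6*i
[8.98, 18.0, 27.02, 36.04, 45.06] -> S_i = 8.98 + 9.02*i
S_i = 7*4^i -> [7, 28, 112, 448, 1792]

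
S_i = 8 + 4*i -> [8, 12, 16, 20, 24]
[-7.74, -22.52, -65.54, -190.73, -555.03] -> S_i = -7.74*2.91^i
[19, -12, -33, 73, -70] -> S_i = Random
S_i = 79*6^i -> [79, 474, 2844, 17064, 102384]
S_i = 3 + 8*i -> [3, 11, 19, 27, 35]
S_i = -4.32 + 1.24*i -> [-4.32, -3.08, -1.84, -0.6, 0.64]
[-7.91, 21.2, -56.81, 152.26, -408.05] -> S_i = -7.91*(-2.68)^i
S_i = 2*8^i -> [2, 16, 128, 1024, 8192]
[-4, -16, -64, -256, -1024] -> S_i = -4*4^i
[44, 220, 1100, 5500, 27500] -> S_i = 44*5^i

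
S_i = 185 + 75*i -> [185, 260, 335, 410, 485]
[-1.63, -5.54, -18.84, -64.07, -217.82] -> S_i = -1.63*3.40^i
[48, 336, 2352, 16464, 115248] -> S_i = 48*7^i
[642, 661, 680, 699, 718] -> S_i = 642 + 19*i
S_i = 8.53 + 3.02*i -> [8.53, 11.55, 14.57, 17.59, 20.61]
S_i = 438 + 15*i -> [438, 453, 468, 483, 498]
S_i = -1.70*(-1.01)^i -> [-1.7, 1.72, -1.73, 1.75, -1.77]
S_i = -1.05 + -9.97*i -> [-1.05, -11.02, -20.99, -30.96, -40.93]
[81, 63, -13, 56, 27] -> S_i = Random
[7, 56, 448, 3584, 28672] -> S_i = 7*8^i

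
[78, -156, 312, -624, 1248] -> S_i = 78*-2^i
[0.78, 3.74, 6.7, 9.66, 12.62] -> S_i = 0.78 + 2.96*i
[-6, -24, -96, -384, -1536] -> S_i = -6*4^i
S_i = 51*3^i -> [51, 153, 459, 1377, 4131]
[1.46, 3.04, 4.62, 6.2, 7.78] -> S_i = 1.46 + 1.58*i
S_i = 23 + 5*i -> [23, 28, 33, 38, 43]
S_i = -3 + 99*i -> [-3, 96, 195, 294, 393]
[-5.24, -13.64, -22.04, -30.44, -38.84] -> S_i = -5.24 + -8.40*i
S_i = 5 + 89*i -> [5, 94, 183, 272, 361]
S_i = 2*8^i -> [2, 16, 128, 1024, 8192]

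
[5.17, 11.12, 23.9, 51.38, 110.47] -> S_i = 5.17*2.15^i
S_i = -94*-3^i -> [-94, 282, -846, 2538, -7614]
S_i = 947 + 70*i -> [947, 1017, 1087, 1157, 1227]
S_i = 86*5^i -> [86, 430, 2150, 10750, 53750]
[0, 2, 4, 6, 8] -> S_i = 0 + 2*i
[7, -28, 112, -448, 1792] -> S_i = 7*-4^i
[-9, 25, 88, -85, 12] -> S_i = Random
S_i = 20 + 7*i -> [20, 27, 34, 41, 48]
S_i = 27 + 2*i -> [27, 29, 31, 33, 35]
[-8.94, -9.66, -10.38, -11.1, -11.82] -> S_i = -8.94 + -0.72*i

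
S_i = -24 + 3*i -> [-24, -21, -18, -15, -12]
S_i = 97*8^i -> [97, 776, 6208, 49664, 397312]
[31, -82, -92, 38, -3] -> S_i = Random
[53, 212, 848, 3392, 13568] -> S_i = 53*4^i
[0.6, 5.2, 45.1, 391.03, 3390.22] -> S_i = 0.60*8.67^i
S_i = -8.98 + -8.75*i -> [-8.98, -17.73, -26.48, -35.23, -43.98]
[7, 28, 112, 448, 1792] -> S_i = 7*4^i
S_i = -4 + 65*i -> [-4, 61, 126, 191, 256]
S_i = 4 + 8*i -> [4, 12, 20, 28, 36]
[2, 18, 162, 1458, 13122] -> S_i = 2*9^i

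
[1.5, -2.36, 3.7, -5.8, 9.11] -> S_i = 1.50*(-1.57)^i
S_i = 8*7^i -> [8, 56, 392, 2744, 19208]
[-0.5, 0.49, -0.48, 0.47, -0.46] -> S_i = -0.50*(-0.98)^i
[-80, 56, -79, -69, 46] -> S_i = Random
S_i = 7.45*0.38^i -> [7.45, 2.83, 1.08, 0.41, 0.16]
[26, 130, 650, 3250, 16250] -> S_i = 26*5^i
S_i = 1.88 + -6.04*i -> [1.88, -4.16, -10.2, -16.24, -22.28]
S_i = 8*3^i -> [8, 24, 72, 216, 648]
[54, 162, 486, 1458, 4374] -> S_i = 54*3^i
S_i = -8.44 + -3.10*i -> [-8.44, -11.54, -14.64, -17.74, -20.84]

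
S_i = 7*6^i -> [7, 42, 252, 1512, 9072]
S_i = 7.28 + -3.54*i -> [7.28, 3.74, 0.2, -3.34, -6.88]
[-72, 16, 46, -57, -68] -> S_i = Random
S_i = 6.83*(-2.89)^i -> [6.83, -19.74, 57.04, -164.86, 476.44]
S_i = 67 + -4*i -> [67, 63, 59, 55, 51]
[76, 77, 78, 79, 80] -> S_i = 76 + 1*i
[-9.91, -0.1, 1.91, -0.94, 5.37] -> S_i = Random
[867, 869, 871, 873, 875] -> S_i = 867 + 2*i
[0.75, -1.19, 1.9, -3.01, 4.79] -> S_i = 0.75*(-1.59)^i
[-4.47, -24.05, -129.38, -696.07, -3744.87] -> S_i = -4.47*5.38^i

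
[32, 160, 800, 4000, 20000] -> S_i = 32*5^i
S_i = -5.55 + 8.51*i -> [-5.55, 2.96, 11.47, 19.98, 28.49]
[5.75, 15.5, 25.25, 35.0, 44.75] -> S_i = 5.75 + 9.75*i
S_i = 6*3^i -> [6, 18, 54, 162, 486]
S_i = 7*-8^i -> [7, -56, 448, -3584, 28672]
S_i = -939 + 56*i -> [-939, -883, -827, -771, -715]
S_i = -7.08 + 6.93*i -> [-7.08, -0.15, 6.78, 13.71, 20.64]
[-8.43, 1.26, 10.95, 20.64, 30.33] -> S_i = -8.43 + 9.69*i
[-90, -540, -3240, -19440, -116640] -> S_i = -90*6^i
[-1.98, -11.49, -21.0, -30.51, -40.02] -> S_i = -1.98 + -9.51*i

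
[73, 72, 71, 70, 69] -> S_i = 73 + -1*i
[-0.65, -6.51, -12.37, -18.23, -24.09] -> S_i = -0.65 + -5.86*i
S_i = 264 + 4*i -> [264, 268, 272, 276, 280]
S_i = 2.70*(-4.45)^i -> [2.7, -12.02, 53.47, -237.93, 1058.78]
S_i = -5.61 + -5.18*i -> [-5.61, -10.79, -15.97, -21.15, -26.33]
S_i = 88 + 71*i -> [88, 159, 230, 301, 372]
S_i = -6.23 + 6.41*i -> [-6.23, 0.18, 6.59, 13.0, 19.41]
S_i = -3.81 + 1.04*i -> [-3.81, -2.77, -1.73, -0.69, 0.35]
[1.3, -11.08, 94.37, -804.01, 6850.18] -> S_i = 1.30*(-8.52)^i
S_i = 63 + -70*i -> [63, -7, -77, -147, -217]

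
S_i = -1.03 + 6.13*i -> [-1.03, 5.1, 11.23, 17.36, 23.49]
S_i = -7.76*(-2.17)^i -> [-7.76, 16.84, -36.54, 79.29, -172.07]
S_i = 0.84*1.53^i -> [0.84, 1.29, 1.97, 3.01, 4.6]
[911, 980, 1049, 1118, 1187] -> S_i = 911 + 69*i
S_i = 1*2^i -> [1, 2, 4, 8, 16]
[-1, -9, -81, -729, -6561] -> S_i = -1*9^i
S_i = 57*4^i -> [57, 228, 912, 3648, 14592]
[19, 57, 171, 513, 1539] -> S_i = 19*3^i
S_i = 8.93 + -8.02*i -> [8.93, 0.91, -7.11, -15.13, -23.15]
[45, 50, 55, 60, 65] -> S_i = 45 + 5*i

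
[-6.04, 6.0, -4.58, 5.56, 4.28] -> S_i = Random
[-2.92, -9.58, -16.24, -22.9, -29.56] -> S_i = -2.92 + -6.66*i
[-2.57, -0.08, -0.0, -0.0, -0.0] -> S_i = -2.57*0.03^i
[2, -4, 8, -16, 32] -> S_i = 2*-2^i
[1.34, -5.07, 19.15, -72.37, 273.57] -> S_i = 1.34*(-3.78)^i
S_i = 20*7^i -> [20, 140, 980, 6860, 48020]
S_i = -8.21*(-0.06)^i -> [-8.21, 0.49, -0.03, 0.0, -0.0]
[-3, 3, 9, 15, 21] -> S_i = -3 + 6*i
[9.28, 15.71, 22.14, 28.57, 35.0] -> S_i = 9.28 + 6.43*i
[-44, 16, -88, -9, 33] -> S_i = Random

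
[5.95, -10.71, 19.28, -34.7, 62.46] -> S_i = 5.95*(-1.80)^i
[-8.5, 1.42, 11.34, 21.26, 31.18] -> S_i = -8.50 + 9.92*i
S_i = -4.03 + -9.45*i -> [-4.03, -13.48, -22.93, -32.38, -41.83]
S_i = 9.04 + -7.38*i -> [9.04, 1.66, -5.72, -13.1, -20.48]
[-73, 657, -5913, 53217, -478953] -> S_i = -73*-9^i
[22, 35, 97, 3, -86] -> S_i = Random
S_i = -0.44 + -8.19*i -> [-0.44, -8.63, -16.82, -25.01, -33.2]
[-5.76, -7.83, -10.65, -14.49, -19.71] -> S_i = -5.76*1.36^i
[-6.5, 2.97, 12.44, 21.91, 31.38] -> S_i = -6.50 + 9.47*i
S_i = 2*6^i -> [2, 12, 72, 432, 2592]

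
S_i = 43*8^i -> [43, 344, 2752, 22016, 176128]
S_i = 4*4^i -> [4, 16, 64, 256, 1024]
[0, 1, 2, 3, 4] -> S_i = 0 + 1*i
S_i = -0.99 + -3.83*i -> [-0.99, -4.82, -8.65, -12.48, -16.31]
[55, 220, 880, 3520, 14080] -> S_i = 55*4^i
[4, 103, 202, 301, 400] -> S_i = 4 + 99*i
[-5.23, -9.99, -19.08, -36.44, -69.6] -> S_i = -5.23*1.91^i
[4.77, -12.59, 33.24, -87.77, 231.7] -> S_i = 4.77*(-2.64)^i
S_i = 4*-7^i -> [4, -28, 196, -1372, 9604]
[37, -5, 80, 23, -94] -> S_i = Random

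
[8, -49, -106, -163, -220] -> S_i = 8 + -57*i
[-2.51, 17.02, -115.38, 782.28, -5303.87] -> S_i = -2.51*(-6.78)^i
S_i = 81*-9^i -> [81, -729, 6561, -59049, 531441]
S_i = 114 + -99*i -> [114, 15, -84, -183, -282]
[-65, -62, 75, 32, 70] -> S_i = Random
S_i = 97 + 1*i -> [97, 98, 99, 100, 101]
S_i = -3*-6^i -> [-3, 18, -108, 648, -3888]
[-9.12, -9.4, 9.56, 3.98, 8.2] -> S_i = Random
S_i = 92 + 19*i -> [92, 111, 130, 149, 168]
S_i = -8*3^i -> [-8, -24, -72, -216, -648]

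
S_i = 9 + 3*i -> [9, 12, 15, 18, 21]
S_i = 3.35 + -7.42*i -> [3.35, -4.07, -11.49, -18.91, -26.33]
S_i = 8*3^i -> [8, 24, 72, 216, 648]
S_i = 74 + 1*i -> [74, 75, 76, 77, 78]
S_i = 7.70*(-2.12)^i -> [7.7, -16.32, 34.61, -73.37, 155.54]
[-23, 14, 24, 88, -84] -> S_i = Random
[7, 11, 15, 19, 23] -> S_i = 7 + 4*i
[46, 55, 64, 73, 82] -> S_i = 46 + 9*i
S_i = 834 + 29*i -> [834, 863, 892, 921, 950]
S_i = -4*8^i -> [-4, -32, -256, -2048, -16384]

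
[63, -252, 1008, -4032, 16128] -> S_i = 63*-4^i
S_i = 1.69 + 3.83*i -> [1.69, 5.52, 9.35, 13.18, 17.01]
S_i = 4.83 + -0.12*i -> [4.83, 4.71, 4.59, 4.47, 4.35]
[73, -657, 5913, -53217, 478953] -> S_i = 73*-9^i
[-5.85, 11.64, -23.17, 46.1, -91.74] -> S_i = -5.85*(-1.99)^i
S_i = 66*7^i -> [66, 462, 3234, 22638, 158466]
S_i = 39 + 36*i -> [39, 75, 111, 147, 183]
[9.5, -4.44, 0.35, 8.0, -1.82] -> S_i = Random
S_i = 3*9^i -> [3, 27, 243, 2187, 19683]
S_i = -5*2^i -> [-5, -10, -20, -40, -80]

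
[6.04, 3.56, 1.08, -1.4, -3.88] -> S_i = 6.04 + -2.48*i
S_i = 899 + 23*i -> [899, 922, 945, 968, 991]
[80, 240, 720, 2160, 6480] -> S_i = 80*3^i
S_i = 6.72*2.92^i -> [6.72, 19.62, 57.3, 167.31, 488.54]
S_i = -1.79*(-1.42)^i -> [-1.79, 2.54, -3.61, 5.13, -7.28]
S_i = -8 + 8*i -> [-8, 0, 8, 16, 24]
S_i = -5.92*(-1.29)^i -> [-5.92, 7.64, -9.85, 12.71, -16.39]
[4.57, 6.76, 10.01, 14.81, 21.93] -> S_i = 4.57*1.48^i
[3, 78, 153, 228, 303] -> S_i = 3 + 75*i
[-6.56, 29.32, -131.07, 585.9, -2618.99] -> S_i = -6.56*(-4.47)^i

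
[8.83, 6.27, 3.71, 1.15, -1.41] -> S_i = 8.83 + -2.56*i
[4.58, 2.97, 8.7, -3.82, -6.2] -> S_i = Random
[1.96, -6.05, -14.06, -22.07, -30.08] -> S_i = 1.96 + -8.01*i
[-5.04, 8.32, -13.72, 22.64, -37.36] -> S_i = -5.04*(-1.65)^i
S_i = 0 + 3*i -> [0, 3, 6, 9, 12]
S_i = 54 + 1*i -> [54, 55, 56, 57, 58]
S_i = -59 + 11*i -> [-59, -48, -37, -26, -15]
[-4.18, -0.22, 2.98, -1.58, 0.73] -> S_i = Random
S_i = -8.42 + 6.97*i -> [-8.42, -1.45, 5.52, 12.49, 19.46]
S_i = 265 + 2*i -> [265, 267, 269, 271, 273]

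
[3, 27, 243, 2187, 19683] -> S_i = 3*9^i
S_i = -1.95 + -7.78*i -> [-1.95, -9.73, -17.51, -25.29, -33.07]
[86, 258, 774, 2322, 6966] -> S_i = 86*3^i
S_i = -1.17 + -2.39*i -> [-1.17, -3.56, -5.95, -8.34, -10.73]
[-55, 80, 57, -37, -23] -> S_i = Random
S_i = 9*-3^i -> [9, -27, 81, -243, 729]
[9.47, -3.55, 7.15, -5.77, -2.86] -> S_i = Random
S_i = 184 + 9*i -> [184, 193, 202, 211, 220]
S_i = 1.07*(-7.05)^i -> [1.07, -7.54, 53.18, -374.93, 2643.26]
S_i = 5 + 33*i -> [5, 38, 71, 104, 137]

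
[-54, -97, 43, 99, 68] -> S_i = Random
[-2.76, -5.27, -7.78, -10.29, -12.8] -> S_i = -2.76 + -2.51*i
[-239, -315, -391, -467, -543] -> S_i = -239 + -76*i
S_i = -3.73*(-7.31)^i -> [-3.73, 27.27, -199.32, 1457.0, -10650.7]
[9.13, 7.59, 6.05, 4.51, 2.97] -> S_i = 9.13 + -1.54*i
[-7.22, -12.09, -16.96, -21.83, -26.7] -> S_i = -7.22 + -4.87*i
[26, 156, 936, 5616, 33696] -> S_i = 26*6^i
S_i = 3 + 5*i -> [3, 8, 13, 18, 23]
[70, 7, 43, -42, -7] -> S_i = Random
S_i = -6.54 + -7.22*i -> [-6.54, -13.76, -20.98, -28.2, -35.42]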